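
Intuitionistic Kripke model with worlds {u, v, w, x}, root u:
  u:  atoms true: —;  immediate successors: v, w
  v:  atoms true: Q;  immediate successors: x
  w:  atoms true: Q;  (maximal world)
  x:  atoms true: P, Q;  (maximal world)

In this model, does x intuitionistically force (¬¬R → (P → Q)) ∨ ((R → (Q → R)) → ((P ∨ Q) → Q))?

x ⊩ (¬¬R → (P → Q)) ∨ ((R → (Q → R)) → ((P ∨ Q) → Q)) via the disjunct ¬¬R → (P → Q).

Yes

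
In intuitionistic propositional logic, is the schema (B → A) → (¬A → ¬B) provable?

This is the forward direction of contraposition, which is intuitionistically derivable.
Assume B → A and ¬A. If B held then A would follow, contradicting ¬A; so ¬B.

Yes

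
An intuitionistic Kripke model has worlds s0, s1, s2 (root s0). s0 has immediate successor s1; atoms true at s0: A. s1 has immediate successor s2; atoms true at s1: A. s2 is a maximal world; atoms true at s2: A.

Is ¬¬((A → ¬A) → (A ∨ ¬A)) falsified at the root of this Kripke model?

s0 ⊩ ¬¬((A → ¬A) → (A ∨ ¬A)): no world accessible from s0 forces ¬((A → ¬A) → (A ∨ ¬A)).
So the root s0 forces ¬¬((A → ¬A) → (A ∨ ¬A)); the model is not a countermodel.

No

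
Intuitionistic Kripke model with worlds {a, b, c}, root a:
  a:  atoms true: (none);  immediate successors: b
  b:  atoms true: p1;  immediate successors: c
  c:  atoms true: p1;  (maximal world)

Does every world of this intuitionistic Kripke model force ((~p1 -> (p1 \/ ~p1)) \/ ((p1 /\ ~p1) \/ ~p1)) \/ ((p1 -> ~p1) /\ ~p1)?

a ||- ((~p1 -> (p1 \/ ~p1)) \/ ((p1 /\ ~p1) \/ ~p1)) \/ ((p1 -> ~p1) /\ ~p1) via the disjunct (~p1 -> (p1 \/ ~p1)) \/ ((p1 /\ ~p1) \/ ~p1).
Since the root a forces ((~p1 -> (p1 \/ ~p1)) \/ ((p1 /\ ~p1) \/ ~p1)) \/ ((p1 -> ~p1) /\ ~p1) and forcing is persistent (monotone upward), every world forces it.

Yes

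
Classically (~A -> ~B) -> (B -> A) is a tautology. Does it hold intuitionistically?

This is the converse of contraposition, which is not intuitionistically valid.
A Kripke countermodel: worlds a, b; order generated by a <= b; atoms true at each world — a:{B}; b:{A,B}.
a ||-/- (~A -> ~B) -> (B -> A): already at a itself, a ||- ~A -> ~B but a ||-/- B -> A.
a ||-/- B -> A: already at a itself, a ||- B but a ||-/- A.
a lacks atom A, so a ||-/- A.
So the root a does not force the formula.

No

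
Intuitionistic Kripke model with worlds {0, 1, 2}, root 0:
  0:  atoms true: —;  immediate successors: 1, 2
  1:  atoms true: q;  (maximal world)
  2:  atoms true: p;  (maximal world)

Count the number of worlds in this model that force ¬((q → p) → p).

0: does not force it — 0 ⊮ ¬((q → p) → p) since 0 is accessible from 0 and 0 ⊩ (q → p) → p.
1: does not force it — 1 ⊮ ¬((q → p) → p) since 1 is accessible from 1 and 1 ⊩ (q → p) → p.
2: does not force it — 2 ⊮ ¬((q → p) → p) since 2 is accessible from 2 and 2 ⊩ (q → p) → p.
Worlds forcing the formula: { }.

0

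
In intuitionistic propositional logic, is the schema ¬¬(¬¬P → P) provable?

Yes

This is the double negation of double-negation elimination, which is intuitionistically derivable.
By Glivenko's theorem the double negation of any classical propositional tautology is intuitionistically provable; ¬¬P → P is classically a tautology.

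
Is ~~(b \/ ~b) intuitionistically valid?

This is the double negation of excluded middle, which is intuitionistically derivable.
Assuming ~(b \/ ~b): from b we'd get b \/ ~b, so ~b; but then b \/ ~b again — contradiction. Hence ~~(b \/ ~b).

Yes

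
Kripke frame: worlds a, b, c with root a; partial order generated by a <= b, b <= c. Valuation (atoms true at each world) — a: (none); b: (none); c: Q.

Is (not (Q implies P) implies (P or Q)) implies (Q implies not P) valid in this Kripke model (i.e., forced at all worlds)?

a forces (not (Q implies P) implies (P or Q)) implies (Q implies not P): every world accessible from a that forces not (Q implies P) implies (P or Q) (namely c) also forces Q implies not P.
Since the root a forces (not (Q implies P) implies (P or Q)) implies (Q implies not P) and forcing is persistent (monotone upward), every world forces it.

Yes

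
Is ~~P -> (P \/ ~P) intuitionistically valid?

No

This is a variant of double-negation elimination (deriving excluded middle from double negation), which is not intuitionistically valid.
A Kripke countermodel: worlds w0, w1; order generated by w0 <= w1; atoms true at each world — w0:{}; w1:{P}.
w0 ||-/- ~~P -> (P \/ ~P): already at w0 itself, w0 ||- ~~P but w0 ||-/- P \/ ~P.
w0 ||-/- P \/ ~P: neither disjunct is forced at w0.
w0 lacks atom P, so w0 ||-/- P.
So the root w0 does not force the formula.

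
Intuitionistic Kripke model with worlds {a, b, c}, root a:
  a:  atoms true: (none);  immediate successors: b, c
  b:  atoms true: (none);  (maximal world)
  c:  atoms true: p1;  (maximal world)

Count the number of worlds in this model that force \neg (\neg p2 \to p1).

a: does not force it — a \nVdash \neg (\neg p2 \to p1) since c is accessible from a and c \Vdash \neg p2 \to p1.
b: forces it.
c: does not force it — c \nVdash \neg (\neg p2 \to p1) since c is accessible from c and c \Vdash \neg p2 \to p1.
Worlds forcing the formula: {b}.

1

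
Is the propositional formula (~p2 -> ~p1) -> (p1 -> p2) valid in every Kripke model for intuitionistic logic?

No

This is the converse of contraposition, which is not intuitionistically valid.
A Kripke countermodel: worlds 0, 1; order generated by 0 <= 1; atoms true at each world — 0:{p1}; 1:{p1,p2}.
0 ||-/- (~p2 -> ~p1) -> (p1 -> p2): already at 0 itself, 0 ||- ~p2 -> ~p1 but 0 ||-/- p1 -> p2.
0 ||-/- p1 -> p2: already at 0 itself, 0 ||- p1 but 0 ||-/- p2.
0 lacks atom p2, so 0 ||-/- p2.
So the root 0 does not force the formula.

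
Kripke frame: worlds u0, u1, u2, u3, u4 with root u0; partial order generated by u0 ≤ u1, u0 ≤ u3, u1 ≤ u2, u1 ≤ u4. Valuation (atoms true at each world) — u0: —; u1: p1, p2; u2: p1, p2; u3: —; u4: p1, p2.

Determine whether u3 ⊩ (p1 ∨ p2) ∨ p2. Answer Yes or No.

u3 ⊮ (p1 ∨ p2) ∨ p2: neither disjunct is forced at u3.
u3 ⊮ p1 ∨ p2: neither disjunct is forced at u3.
u3 lacks atom p1, so u3 ⊮ p1.

No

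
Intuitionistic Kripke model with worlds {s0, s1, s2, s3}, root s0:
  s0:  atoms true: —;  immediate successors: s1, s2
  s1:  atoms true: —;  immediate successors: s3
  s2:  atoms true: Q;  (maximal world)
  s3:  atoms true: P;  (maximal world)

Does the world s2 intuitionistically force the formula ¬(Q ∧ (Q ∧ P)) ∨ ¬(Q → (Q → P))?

Yes

s2 ⊩ ¬(Q ∧ (Q ∧ P)) ∨ ¬(Q → (Q → P)) via the disjunct ¬(Q ∧ (Q ∧ P)).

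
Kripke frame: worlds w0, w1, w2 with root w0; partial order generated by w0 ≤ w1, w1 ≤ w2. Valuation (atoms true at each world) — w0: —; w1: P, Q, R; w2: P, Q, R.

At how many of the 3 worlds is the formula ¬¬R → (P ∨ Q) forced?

2

w0: does not force it — w0 ⊮ ¬¬R → (P ∨ Q): already at w0 itself, w0 ⊩ ¬¬R but w0 ⊮ P ∨ Q.
w1: forces it.
w2: forces it.
Worlds forcing the formula: {w1, w2}.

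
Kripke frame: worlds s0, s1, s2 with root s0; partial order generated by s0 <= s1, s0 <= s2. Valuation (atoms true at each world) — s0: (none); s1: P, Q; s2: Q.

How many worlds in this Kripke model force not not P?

1

s0: does not force it — s0 does not force not not P since s2 is accessible from s0 and s2 forces not P.
s1: forces it.
s2: does not force it — s2 does not force not not P since s2 is accessible from s2 and s2 forces not P.
Worlds forcing the formula: {s1}.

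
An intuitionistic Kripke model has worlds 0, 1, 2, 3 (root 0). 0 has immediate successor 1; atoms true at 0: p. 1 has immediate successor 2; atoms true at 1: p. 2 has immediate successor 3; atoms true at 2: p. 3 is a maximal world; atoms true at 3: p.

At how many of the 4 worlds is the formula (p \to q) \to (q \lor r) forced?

0: forces it.
1: forces it.
2: forces it.
3: forces it.
Worlds forcing the formula: {0, 1, 2, 3}.

4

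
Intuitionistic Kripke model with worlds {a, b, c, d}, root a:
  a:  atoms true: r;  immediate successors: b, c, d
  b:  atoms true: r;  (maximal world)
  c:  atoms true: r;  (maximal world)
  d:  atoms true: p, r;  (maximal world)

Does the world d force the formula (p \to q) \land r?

d \nVdash (p \to q) \land r since d fails p \to q.

No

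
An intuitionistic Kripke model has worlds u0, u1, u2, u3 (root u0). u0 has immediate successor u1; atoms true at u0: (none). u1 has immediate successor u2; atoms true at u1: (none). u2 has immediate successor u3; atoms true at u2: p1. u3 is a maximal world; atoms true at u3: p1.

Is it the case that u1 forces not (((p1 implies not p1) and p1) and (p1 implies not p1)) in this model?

u1 forces not (((p1 implies not p1) and p1) and (p1 implies not p1)): no world accessible from u1 forces ((p1 implies not p1) and p1) and (p1 implies not p1).

Yes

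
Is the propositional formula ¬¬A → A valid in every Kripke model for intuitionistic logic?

No

This is double-negation elimination, which is not intuitionistically valid.
A Kripke countermodel: worlds u0, u1; order generated by u0 ≤ u1; atoms true at each world — u0:{}; u1:{A}.
u0 ⊮ ¬¬A → A: already at u0 itself, u0 ⊩ ¬¬A but u0 ⊮ A.
u0 lacks atom A, so u0 ⊮ A.
So the root u0 does not force the formula.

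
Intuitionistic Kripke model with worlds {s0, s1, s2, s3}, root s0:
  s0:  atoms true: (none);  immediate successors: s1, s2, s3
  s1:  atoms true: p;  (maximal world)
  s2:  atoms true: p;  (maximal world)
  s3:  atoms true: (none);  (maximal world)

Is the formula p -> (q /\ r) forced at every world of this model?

No

Not every world: s0 ||-/- p -> (q /\ r).
s0 ||-/- p -> (q /\ r): at the accessible world s1, s1 ||- p but s1 ||-/- q /\ r.
s1 ||-/- q /\ r since s1 fails q.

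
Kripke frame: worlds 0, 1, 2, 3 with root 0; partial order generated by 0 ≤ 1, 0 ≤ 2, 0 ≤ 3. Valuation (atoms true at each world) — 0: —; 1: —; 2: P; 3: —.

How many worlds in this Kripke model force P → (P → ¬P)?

2

0: does not force it — 0 ⊮ P → (P → ¬P): at the accessible world 2, 2 ⊩ P but 2 ⊮ P → ¬P.
1: forces it.
2: does not force it — 2 ⊮ P → (P → ¬P): already at 2 itself, 2 ⊩ P but 2 ⊮ P → ¬P.
3: forces it.
Worlds forcing the formula: {1, 3}.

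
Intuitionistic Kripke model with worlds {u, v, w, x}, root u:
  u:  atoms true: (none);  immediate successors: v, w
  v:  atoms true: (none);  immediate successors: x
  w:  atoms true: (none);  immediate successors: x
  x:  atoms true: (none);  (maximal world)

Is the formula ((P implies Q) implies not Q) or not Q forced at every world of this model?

u forces ((P implies Q) implies not Q) or not Q via the disjunct (P implies Q) implies not Q.
Since the root u forces ((P implies Q) implies not Q) or not Q and forcing is persistent (monotone upward), every world forces it.

Yes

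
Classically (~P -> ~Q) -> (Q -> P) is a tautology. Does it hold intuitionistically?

No

This is the converse of contraposition, which is not intuitionistically valid.
A Kripke countermodel: worlds u0, u1; order generated by u0 <= u1; atoms true at each world — u0:{Q}; u1:{P,Q}.
u0 ||-/- (~P -> ~Q) -> (Q -> P): already at u0 itself, u0 ||- ~P -> ~Q but u0 ||-/- Q -> P.
u0 ||-/- Q -> P: already at u0 itself, u0 ||- Q but u0 ||-/- P.
u0 lacks atom P, so u0 ||-/- P.
So the root u0 does not force the formula.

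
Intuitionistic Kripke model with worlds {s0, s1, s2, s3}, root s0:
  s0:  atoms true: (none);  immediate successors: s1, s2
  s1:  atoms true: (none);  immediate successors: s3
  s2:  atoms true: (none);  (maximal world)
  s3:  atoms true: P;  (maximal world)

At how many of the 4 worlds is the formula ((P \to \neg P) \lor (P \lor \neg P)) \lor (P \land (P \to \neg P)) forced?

s0: does not force it — s0 \nVdash ((P \to \neg P) \lor (P \lor \neg P)) \lor (P \land (P \to \neg P)): neither disjunct is forced at s0.
s1: does not force it — s1 \nVdash ((P \to \neg P) \lor (P \lor \neg P)) \lor (P \land (P \to \neg P)): neither disjunct is forced at s1.
s2: forces it.
s3: forces it.
Worlds forcing the formula: {s2, s3}.

2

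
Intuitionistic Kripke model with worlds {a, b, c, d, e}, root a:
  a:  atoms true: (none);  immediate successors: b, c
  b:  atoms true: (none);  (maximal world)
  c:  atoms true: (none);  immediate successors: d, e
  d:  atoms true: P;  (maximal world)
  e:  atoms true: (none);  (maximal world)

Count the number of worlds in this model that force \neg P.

a: does not force it — a \nVdash \neg P since d is accessible from a and d \Vdash P.
b: forces it.
c: does not force it.
d: does not force it.
e: forces it.
Worlds forcing the formula: {b, e}.

2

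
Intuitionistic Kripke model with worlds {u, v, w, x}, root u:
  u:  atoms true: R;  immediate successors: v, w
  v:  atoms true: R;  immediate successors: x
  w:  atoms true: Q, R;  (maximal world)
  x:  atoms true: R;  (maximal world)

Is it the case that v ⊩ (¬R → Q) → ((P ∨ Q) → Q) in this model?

v ⊩ (¬R → Q) → ((P ∨ Q) → Q): every world accessible from v that forces ¬R → Q (namely v, x) also forces (P ∨ Q) → Q.

Yes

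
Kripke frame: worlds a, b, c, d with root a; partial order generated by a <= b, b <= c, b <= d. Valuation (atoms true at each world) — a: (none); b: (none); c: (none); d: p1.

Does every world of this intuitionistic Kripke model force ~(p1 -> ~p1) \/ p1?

No

Not every world: a ||-/- ~(p1 -> ~p1) \/ p1.
a ||-/- ~(p1 -> ~p1) \/ p1: neither disjunct is forced at a.
a ||-/- ~(p1 -> ~p1) since c is accessible from a and c ||- p1 -> ~p1.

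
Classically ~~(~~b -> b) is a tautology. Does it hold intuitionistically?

This is the double negation of double-negation elimination, which is intuitionistically derivable.
By Glivenko's theorem the double negation of any classical propositional tautology is intuitionistically provable; ~~b -> b is classically a tautology.

Yes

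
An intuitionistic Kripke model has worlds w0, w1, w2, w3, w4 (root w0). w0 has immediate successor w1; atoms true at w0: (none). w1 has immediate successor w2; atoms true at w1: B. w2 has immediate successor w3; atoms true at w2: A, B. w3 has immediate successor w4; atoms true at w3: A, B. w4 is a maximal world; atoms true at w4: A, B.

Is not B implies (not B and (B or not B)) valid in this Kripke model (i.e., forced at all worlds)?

w0 forces not B implies (not B and (B or not B)) vacuously: no world accessible from w0 forces the antecedent not B.
Since the root w0 forces not B implies (not B and (B or not B)) and forcing is persistent (monotone upward), every world forces it.

Yes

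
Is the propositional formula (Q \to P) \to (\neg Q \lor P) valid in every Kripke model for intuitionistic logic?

No

This is the material-implication-as-disjunction principle, which is not intuitionistically valid.
A Kripke countermodel: worlds w0, w1; order generated by w0 \le w1; atoms true at each world — w0:{}; w1:{P,Q}.
w0 \nVdash (Q \to P) \to (\neg Q \lor P): already at w0 itself, w0 \Vdash Q \to P but w0 \nVdash \neg Q \lor P.
w0 \nVdash \neg Q \lor P: neither disjunct is forced at w0.
w0 \nVdash \neg Q since w1 is accessible from w0 and w1 \Vdash Q.
So the root w0 does not force the formula.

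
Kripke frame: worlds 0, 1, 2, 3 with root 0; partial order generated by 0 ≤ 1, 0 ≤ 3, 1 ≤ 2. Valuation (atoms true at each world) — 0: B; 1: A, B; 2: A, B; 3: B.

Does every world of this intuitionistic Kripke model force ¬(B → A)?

Not every world: 0 ⊮ ¬(B → A).
0 ⊮ ¬(B → A) since 1 is accessible from 0 and 1 ⊩ B → A.
1 ⊩ B → A: every world accessible from 1 that forces B (namely 1, 2) also forces A.

No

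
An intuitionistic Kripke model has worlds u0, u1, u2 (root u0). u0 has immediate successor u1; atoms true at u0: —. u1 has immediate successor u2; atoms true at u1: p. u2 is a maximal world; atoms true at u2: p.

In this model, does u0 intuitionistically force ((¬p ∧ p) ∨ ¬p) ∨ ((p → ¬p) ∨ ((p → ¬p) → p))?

u0 ⊩ ((¬p ∧ p) ∨ ¬p) ∨ ((p → ¬p) ∨ ((p → ¬p) → p)) via the disjunct (p → ¬p) ∨ ((p → ¬p) → p).

Yes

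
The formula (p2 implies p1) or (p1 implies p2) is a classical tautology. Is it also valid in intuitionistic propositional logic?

No

This is the Gödel–Dummett linearity axiom, which is not intuitionistically valid.
A Kripke countermodel: worlds s0, s1, s2; order generated by s0 <= s1, s0 <= s2; atoms true at each world — s0:{}; s1:{p2}; s2:{p1}.
s0 does not force (p2 implies p1) or (p1 implies p2): neither disjunct is forced at s0.
s0 does not force p2 implies p1: at the accessible world s1, s1 forces p2 but s1 does not force p1.
s1 lacks atom p1, so s1 does not force p1.
So the root s0 does not force the formula.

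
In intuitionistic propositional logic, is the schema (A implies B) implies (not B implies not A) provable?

Yes

This is the forward direction of contraposition, which is intuitionistically derivable.
Assume A implies B and not B. If A held then B would follow, contradicting not B; so not A.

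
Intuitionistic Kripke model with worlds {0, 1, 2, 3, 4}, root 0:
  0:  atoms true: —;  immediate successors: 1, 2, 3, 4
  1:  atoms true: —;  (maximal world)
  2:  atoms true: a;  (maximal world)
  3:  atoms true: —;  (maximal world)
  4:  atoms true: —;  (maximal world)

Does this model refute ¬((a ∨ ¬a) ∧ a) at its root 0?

Yes

0 ⊮ ¬((a ∨ ¬a) ∧ a) since 2 is accessible from 0 and 2 ⊩ (a ∨ ¬a) ∧ a.
2 ⊩ (a ∨ ¬a) ∧ a since 2 forces both conjuncts.
So the root 0 does not force ¬((a ∨ ¬a) ∧ a); the model is a countermodel.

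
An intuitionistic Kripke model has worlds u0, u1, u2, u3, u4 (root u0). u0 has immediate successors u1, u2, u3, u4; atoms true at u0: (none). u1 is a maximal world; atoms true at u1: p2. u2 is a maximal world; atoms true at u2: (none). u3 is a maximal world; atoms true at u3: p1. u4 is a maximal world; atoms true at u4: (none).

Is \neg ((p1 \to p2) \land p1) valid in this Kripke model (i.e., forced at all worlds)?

u0 \Vdash \neg ((p1 \to p2) \land p1): no world accessible from u0 forces (p1 \to p2) \land p1.
Since the root u0 forces \neg ((p1 \to p2) \land p1) and forcing is persistent (monotone upward), every world forces it.

Yes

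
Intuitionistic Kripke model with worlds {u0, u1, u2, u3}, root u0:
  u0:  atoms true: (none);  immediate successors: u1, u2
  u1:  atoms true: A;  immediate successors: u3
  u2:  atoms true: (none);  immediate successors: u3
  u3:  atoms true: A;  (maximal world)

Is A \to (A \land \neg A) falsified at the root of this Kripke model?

u0 \nVdash A \to (A \land \neg A): at the accessible world u1, u1 \Vdash A but u1 \nVdash A \land \neg A.
u1 \nVdash A \land \neg A since u1 fails \neg A.
So the root u0 does not force A \to (A \land \neg A); the model is a countermodel.

Yes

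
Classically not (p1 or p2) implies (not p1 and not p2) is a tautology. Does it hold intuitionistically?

Yes

This is a constructively valid De Morgan direction (negated disjunction to conjunction of negations), which is intuitionistically derivable.
From not (p1 or p2): if p1 held then p1 or p2 would, contradiction — so not p1; similarly not p2.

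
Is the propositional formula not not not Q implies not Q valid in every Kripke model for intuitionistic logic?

This is triple-negation reduction, which is intuitionistically derivable.
Assume not not not Q and suppose Q. Then not not Q (double-negation introduction), contradicting not not not Q. So not Q.

Yes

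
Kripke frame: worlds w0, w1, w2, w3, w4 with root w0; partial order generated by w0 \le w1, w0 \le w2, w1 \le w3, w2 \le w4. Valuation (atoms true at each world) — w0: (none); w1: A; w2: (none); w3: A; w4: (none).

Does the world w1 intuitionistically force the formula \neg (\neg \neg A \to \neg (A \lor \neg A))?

Yes

w1 \Vdash \neg (\neg \neg A \to \neg (A \lor \neg A)): no world accessible from w1 forces \neg \neg A \to \neg (A \lor \neg A).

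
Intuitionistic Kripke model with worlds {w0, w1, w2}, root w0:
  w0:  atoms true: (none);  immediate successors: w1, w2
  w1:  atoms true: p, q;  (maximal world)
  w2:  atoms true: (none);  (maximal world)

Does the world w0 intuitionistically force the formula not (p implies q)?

w0 does not force not (p implies q) since w0 is accessible from w0 and w0 forces p implies q.
w0 forces p implies q: every world accessible from w0 that forces p (namely w1) also forces q.

No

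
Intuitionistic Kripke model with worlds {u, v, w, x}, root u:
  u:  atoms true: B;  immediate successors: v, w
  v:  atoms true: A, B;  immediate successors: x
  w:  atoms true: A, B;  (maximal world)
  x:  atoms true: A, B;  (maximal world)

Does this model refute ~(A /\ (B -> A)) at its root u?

Yes

u ||-/- ~(A /\ (B -> A)) since v is accessible from u and v ||- A /\ (B -> A).
v ||- A /\ (B -> A) since v forces both conjuncts.
So the root u does not force ~(A /\ (B -> A)); the model is a countermodel.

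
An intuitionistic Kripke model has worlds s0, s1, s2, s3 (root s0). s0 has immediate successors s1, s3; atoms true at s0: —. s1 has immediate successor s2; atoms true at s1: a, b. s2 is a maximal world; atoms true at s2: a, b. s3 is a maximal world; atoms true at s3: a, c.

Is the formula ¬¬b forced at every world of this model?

Not every world: s0 ⊮ ¬¬b.
s0 ⊮ ¬¬b since s3 is accessible from s0 and s3 ⊩ ¬b.
s3 ⊩ ¬b: no world accessible from s3 forces b.

No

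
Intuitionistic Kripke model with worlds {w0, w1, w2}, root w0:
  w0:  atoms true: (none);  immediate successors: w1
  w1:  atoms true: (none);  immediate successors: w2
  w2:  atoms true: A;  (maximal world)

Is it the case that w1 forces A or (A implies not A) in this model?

No

w1 does not force A or (A implies not A): neither disjunct is forced at w1.
w1 lacks atom A, so w1 does not force A.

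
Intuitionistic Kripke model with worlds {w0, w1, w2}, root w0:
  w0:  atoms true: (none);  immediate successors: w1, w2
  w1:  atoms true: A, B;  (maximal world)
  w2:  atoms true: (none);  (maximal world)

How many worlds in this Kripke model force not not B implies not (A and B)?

1

w0: does not force it — w0 does not force not not B implies not (A and B): at the accessible world w1, w1 forces not not B but w1 does not force not (A and B).
w1: does not force it.
w2: forces it.
Worlds forcing the formula: {w2}.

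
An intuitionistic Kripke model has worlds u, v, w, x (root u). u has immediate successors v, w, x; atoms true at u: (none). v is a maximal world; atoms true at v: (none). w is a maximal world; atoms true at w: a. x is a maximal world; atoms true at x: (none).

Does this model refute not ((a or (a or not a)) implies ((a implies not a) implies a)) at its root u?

u does not force not ((a or (a or not a)) implies ((a implies not a) implies a)) since w is accessible from u and w forces (a or (a or not a)) implies ((a implies not a) implies a).
w forces (a or (a or not a)) implies ((a implies not a) implies a): every world accessible from w that forces a or (a or not a) (namely w) also forces (a implies not a) implies a.
So the root u does not force not ((a or (a or not a)) implies ((a implies not a) implies a)); the model is a countermodel.

Yes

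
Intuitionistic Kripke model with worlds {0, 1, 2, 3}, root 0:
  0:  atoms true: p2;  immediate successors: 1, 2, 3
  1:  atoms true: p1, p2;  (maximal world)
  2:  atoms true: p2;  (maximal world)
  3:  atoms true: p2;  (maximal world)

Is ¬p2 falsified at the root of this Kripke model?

0 ⊮ ¬p2 since 0 is accessible from 0 and 0 ⊩ p2.
So the root 0 does not force ¬p2; the model is a countermodel.

Yes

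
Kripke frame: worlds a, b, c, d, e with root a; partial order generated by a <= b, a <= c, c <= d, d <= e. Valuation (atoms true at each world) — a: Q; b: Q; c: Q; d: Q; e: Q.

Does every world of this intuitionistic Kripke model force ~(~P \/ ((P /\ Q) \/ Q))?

Not every world: a ||-/- ~(~P \/ ((P /\ Q) \/ Q)).
a ||-/- ~(~P \/ ((P /\ Q) \/ Q)) since a is accessible from a and a ||- ~P \/ ((P /\ Q) \/ Q).
a ||- ~P \/ ((P /\ Q) \/ Q) via the disjunct ~P.

No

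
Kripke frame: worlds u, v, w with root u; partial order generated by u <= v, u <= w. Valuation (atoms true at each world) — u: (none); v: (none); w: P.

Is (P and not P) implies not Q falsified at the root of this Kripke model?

u forces (P and not P) implies not Q vacuously: no world accessible from u forces the antecedent P and not P.
So the root u forces (P and not P) implies not Q; the model is not a countermodel.

No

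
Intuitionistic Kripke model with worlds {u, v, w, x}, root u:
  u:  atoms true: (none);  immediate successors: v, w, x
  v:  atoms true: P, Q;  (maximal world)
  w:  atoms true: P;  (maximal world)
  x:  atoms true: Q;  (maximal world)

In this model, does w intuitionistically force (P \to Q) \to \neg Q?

w \Vdash (P \to Q) \to \neg Q vacuously: no world accessible from w forces the antecedent P \to Q.

Yes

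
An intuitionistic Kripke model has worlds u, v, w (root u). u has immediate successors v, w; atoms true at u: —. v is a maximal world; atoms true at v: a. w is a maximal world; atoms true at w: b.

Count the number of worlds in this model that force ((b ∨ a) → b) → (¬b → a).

3

u: forces it.
v: forces it.
w: forces it.
Worlds forcing the formula: {u, v, w}.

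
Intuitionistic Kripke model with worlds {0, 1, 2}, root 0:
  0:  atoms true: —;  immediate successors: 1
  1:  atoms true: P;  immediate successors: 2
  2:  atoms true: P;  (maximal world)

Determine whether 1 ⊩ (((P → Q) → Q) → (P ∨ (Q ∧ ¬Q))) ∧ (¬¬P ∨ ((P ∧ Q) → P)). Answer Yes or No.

1 ⊩ (((P → Q) → Q) → (P ∨ (Q ∧ ¬Q))) ∧ (¬¬P ∨ ((P ∧ Q) → P)) since 1 forces both conjuncts.

Yes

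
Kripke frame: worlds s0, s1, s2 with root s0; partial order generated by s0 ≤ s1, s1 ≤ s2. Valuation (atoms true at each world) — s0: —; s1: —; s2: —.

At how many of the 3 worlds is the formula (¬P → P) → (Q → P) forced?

s0: forces it.
s1: forces it.
s2: forces it.
Worlds forcing the formula: {s0, s1, s2}.

3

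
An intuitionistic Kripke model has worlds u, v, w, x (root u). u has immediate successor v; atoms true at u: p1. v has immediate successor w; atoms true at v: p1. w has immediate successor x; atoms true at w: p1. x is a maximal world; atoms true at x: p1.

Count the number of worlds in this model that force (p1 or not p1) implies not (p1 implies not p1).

4

u: forces it.
v: forces it.
w: forces it.
x: forces it.
Worlds forcing the formula: {u, v, w, x}.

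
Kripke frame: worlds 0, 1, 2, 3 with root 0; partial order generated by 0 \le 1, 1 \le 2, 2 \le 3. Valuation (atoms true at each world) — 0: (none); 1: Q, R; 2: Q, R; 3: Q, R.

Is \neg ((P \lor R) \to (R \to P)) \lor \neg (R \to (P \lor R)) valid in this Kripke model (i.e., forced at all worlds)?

0 \Vdash \neg ((P \lor R) \to (R \to P)) \lor \neg (R \to (P \lor R)) via the disjunct \neg ((P \lor R) \to (R \to P)).
Since the root 0 forces \neg ((P \lor R) \to (R \to P)) \lor \neg (R \to (P \lor R)) and forcing is persistent (monotone upward), every world forces it.

Yes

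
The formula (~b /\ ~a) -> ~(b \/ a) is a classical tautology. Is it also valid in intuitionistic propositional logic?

Yes

This is a constructively valid De Morgan direction (conjunction of negations to negated disjunction), which is intuitionistically derivable.
If both ~b and ~a hold at a world, no accessible world forces b or forces a, so none forces b \/ a.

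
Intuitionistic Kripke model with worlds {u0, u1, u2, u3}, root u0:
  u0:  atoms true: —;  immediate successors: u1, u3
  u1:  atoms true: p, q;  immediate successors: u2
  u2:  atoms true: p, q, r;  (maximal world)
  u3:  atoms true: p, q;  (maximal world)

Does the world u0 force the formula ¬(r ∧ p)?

u0 ⊮ ¬(r ∧ p) since u2 is accessible from u0 and u2 ⊩ r ∧ p.
u2 ⊩ r ∧ p since u2 forces both conjuncts.

No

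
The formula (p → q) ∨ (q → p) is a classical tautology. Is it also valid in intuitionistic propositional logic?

This is the Gödel–Dummett linearity axiom, which is not intuitionistically valid.
A Kripke countermodel: worlds w0, w1, w2; order generated by w0 ≤ w1, w0 ≤ w2; atoms true at each world — w0:{}; w1:{p}; w2:{q}.
w0 ⊮ (p → q) ∨ (q → p): neither disjunct is forced at w0.
w0 ⊮ p → q: at the accessible world w1, w1 ⊩ p but w1 ⊮ q.
w1 lacks atom q, so w1 ⊮ q.
So the root w0 does not force the formula.

No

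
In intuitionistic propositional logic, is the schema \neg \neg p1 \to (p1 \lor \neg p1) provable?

This is a variant of double-negation elimination (deriving excluded middle from double negation), which is not intuitionistically valid.
A Kripke countermodel: worlds u, v; order generated by u \le v; atoms true at each world — u:{}; v:{p1}.
u \nVdash \neg \neg p1 \to (p1 \lor \neg p1): already at u itself, u \Vdash \neg \neg p1 but u \nVdash p1 \lor \neg p1.
u \nVdash p1 \lor \neg p1: neither disjunct is forced at u.
u lacks atom p1, so u \nVdash p1.
So the root u does not force the formula.

No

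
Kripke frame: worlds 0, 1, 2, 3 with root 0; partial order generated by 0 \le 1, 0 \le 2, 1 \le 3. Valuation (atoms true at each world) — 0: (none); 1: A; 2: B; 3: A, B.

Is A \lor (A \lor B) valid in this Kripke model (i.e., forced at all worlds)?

No

Not every world: 0 \nVdash A \lor (A \lor B).
0 \nVdash A \lor (A \lor B): neither disjunct is forced at 0.
0 lacks atom A, so 0 \nVdash A.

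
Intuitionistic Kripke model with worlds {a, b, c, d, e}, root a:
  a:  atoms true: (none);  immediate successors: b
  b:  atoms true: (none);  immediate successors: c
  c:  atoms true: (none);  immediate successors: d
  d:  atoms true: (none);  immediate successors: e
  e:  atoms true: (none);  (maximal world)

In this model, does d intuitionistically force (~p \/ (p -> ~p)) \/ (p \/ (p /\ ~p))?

d ||- (~p \/ (p -> ~p)) \/ (p \/ (p /\ ~p)) via the disjunct ~p \/ (p -> ~p).

Yes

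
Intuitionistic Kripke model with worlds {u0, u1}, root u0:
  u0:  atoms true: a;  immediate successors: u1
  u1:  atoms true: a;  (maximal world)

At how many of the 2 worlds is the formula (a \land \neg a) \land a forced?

u0: does not force it — u0 \nVdash (a \land \neg a) \land a since u0 fails a \land \neg a.
u1: does not force it.
Worlds forcing the formula: { }.

0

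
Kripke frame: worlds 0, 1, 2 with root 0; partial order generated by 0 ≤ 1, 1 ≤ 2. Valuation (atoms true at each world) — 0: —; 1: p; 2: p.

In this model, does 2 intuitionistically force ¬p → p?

Yes

2 ⊩ ¬p → p vacuously: no world accessible from 2 forces the antecedent ¬p.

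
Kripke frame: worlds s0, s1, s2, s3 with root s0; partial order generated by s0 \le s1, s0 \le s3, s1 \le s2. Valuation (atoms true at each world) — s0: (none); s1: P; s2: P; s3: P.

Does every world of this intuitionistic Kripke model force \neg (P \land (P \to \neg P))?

Yes

s0 \Vdash \neg (P \land (P \to \neg P)): no world accessible from s0 forces P \land (P \to \neg P).
Since the root s0 forces \neg (P \land (P \to \neg P)) and forcing is persistent (monotone upward), every world forces it.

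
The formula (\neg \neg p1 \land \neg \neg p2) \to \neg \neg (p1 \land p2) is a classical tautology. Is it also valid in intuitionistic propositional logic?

Yes

This is the distribution of double negation over conjunction, which is intuitionistically derivable.
Assume \neg \neg p1, \neg \neg p2, and \neg (p1 \land p2). From p1 we'd get \neg p2 (since p1 \land p2 is refuted), contradicting \neg \neg p2; so \neg p1, contradicting \neg \neg p1.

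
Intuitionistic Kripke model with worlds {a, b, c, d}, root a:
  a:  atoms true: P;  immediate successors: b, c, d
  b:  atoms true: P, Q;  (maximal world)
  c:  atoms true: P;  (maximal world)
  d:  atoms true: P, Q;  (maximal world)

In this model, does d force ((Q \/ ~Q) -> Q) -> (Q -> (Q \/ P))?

d ||- ((Q \/ ~Q) -> Q) -> (Q -> (Q \/ P)): every world accessible from d that forces (Q \/ ~Q) -> Q (namely d) also forces Q -> (Q \/ P).

Yes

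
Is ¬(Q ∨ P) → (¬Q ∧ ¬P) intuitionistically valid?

Yes

This is a constructively valid De Morgan direction (negated disjunction to conjunction of negations), which is intuitionistically derivable.
From ¬(Q ∨ P): if Q held then Q ∨ P would, contradiction — so ¬Q; similarly ¬P.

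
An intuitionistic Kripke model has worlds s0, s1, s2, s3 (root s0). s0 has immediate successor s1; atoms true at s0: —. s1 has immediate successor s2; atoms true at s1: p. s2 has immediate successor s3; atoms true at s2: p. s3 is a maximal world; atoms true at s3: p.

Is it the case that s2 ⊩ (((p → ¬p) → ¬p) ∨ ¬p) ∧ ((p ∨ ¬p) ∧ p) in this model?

s2 ⊩ (((p → ¬p) → ¬p) ∨ ¬p) ∧ ((p ∨ ¬p) ∧ p) since s2 forces both conjuncts.

Yes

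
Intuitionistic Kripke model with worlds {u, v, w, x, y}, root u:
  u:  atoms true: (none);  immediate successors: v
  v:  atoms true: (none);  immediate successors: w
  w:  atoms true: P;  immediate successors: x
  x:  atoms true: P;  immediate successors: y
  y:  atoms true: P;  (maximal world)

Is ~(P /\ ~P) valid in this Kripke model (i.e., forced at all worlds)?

u ||- ~(P /\ ~P): no world accessible from u forces P /\ ~P.
Since the root u forces ~(P /\ ~P) and forcing is persistent (monotone upward), every world forces it.

Yes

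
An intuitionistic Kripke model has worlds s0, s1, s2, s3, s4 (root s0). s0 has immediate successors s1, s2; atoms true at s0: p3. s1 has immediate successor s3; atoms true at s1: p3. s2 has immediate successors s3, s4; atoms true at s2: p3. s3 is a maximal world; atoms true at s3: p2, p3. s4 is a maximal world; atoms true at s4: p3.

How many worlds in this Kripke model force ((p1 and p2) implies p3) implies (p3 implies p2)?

s0: does not force it — s0 does not force ((p1 and p2) implies p3) implies (p3 implies p2): already at s0 itself, s0 forces (p1 and p2) implies p3 but s0 does not force p3 implies p2.
s1: does not force it — s1 does not force ((p1 and p2) implies p3) implies (p3 implies p2): already at s1 itself, s1 forces (p1 and p2) implies p3 but s1 does not force p3 implies p2.
s2: does not force it — s2 does not force ((p1 and p2) implies p3) implies (p3 implies p2): already at s2 itself, s2 forces (p1 and p2) implies p3 but s2 does not force p3 implies p2.
s3: forces it.
s4: does not force it.
Worlds forcing the formula: {s3}.

1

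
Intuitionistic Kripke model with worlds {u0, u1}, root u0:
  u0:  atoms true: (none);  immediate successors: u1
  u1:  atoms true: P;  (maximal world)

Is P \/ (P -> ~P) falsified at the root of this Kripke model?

u0 ||-/- P \/ (P -> ~P): neither disjunct is forced at u0.
u0 lacks atom P, so u0 ||-/- P.
So the root u0 does not force P \/ (P -> ~P); the model is a countermodel.

Yes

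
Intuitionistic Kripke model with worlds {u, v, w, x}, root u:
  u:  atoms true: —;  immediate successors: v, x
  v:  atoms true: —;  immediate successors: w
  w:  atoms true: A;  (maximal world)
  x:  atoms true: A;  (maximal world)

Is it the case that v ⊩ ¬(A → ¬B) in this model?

v ⊮ ¬(A → ¬B) since v is accessible from v and v ⊩ A → ¬B.
v ⊩ A → ¬B: every world accessible from v that forces A (namely w) also forces ¬B.

No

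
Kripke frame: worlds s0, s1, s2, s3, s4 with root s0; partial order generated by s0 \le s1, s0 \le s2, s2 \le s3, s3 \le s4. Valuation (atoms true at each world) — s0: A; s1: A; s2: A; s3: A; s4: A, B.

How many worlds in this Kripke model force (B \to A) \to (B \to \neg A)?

s0: does not force it — s0 \nVdash (B \to A) \to (B \to \neg A): already at s0 itself, s0 \Vdash B \to A but s0 \nVdash B \to \neg A.
s1: forces it.
s2: does not force it — s2 \nVdash (B \to A) \to (B \to \neg A): already at s2 itself, s2 \Vdash B \to A but s2 \nVdash B \to \neg A.
s3: does not force it.
s4: does not force it.
Worlds forcing the formula: {s1}.

1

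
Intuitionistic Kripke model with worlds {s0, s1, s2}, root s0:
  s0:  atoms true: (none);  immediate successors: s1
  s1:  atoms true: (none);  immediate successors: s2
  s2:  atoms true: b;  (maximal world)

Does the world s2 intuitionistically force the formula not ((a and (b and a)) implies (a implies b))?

No

s2 does not force not ((a and (b and a)) implies (a implies b)) since s2 is accessible from s2 and s2 forces (a and (b and a)) implies (a implies b).
s2 forces (a and (b and a)) implies (a implies b) vacuously: no world accessible from s2 forces the antecedent a and (b and a).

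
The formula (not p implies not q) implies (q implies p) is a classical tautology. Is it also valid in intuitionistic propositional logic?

This is the converse of contraposition, which is not intuitionistically valid.
A Kripke countermodel: worlds u, v; order generated by u <= v; atoms true at each world — u:{q}; v:{p,q}.
u does not force (not p implies not q) implies (q implies p): already at u itself, u forces not p implies not q but u does not force q implies p.
u does not force q implies p: already at u itself, u forces q but u does not force p.
u lacks atom p, so u does not force p.
So the root u does not force the formula.

No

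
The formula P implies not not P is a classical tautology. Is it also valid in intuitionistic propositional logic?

This is double-negation introduction, which is intuitionistically derivable.
If a world forces P then every accessible world forces P (persistence), so none forces not P; hence not not P.

Yes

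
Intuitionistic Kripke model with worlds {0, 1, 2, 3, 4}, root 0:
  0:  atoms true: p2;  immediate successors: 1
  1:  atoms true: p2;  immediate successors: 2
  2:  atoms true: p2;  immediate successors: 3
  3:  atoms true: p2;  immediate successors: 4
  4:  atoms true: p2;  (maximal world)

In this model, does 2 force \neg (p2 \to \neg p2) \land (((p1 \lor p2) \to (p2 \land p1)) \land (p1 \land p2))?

2 \nVdash \neg (p2 \to \neg p2) \land (((p1 \lor p2) \to (p2 \land p1)) \land (p1 \land p2)) since 2 fails ((p1 \lor p2) \to (p2 \land p1)) \land (p1 \land p2).

No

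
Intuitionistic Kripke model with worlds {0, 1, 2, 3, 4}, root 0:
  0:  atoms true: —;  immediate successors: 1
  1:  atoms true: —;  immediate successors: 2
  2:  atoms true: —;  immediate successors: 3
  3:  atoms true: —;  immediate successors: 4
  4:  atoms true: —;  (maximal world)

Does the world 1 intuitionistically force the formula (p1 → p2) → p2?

1 ⊮ (p1 → p2) → p2: already at 1 itself, 1 ⊩ p1 → p2 but 1 ⊮ p2.
1 lacks atom p2, so 1 ⊮ p2.

No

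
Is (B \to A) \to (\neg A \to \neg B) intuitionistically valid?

This is the forward direction of contraposition, which is intuitionistically derivable.
Assume B \to A and \neg A. If B held then A would follow, contradicting \neg A; so \neg B.

Yes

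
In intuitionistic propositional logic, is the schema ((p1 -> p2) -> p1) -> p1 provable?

No

This is Peirce's law, which is not intuitionistically valid.
A Kripke countermodel: worlds u0, u1; order generated by u0 <= u1; atoms true at each world — u0:{}; u1:{p1}.
u0 ||-/- ((p1 -> p2) -> p1) -> p1: already at u0 itself, u0 ||- (p1 -> p2) -> p1 but u0 ||-/- p1.
u0 lacks atom p1, so u0 ||-/- p1.
So the root u0 does not force the formula.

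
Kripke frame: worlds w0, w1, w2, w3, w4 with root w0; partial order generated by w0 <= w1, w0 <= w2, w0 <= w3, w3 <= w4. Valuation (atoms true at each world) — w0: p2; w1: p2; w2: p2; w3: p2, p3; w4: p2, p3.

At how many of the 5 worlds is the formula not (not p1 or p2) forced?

w0: does not force it — w0 does not force not (not p1 or p2) since w0 is accessible from w0 and w0 forces not p1 or p2.
w1: does not force it.
w2: does not force it.
w3: does not force it.
w4: does not force it.
Worlds forcing the formula: { }.

0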